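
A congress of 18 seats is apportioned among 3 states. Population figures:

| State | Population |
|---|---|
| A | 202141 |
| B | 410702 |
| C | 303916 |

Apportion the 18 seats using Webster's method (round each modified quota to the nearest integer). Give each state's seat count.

Standard divisor 916759/18 ≈ 50931.056; standard quotas: A 3.969, B 8.064, C 5.967.
Rounding to the nearest integer gives A 4, B 8, C 6 — total 18, matching the house size, so no adjustment is needed.

A 4, B 8, C 6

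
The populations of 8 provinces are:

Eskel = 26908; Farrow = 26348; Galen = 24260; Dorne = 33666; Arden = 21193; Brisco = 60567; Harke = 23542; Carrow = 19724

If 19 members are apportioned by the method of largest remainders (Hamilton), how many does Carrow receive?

Standard divisor: 236208 ÷ 19 = 12432.
Standard quotas: Eskel 2.1644, Farrow 2.1194, Galen 1.9514, Dorne 2.7080, Arden 1.7047, Brisco 4.8719, Harke 1.8937, Carrow 1.5866.
Lower quotas: Eskel 2, Farrow 2, Galen 1, Dorne 2, Arden 1, Brisco 4, Harke 1, Carrow 1 (sum 14, leaving 5 seats).
Remainders in descending order: Galen 0.9514, Harke 0.8937, Brisco 0.8719, Dorne 0.7080, Arden 0.7047, Carrow 0.5866, Eskel 0.1644, Farrow 0.1194.
Largest remainders: Galen, Harke, Brisco, Dorne, Arden receive the extra seats.
Carrow receives 1.

1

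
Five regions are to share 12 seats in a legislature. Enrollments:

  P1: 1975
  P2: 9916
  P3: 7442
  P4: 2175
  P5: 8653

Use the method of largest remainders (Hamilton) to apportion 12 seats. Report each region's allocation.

P1 1; P2 4; P3 3; P4 1; P5 3

The standard divisor is 30161/12 ≈ 2513.417.
Standard quotas: P1 0.7858, P2 3.9452, P3 2.9609, P4 0.8654, P5 3.4427.
Lower quotas: P1 0, P2 3, P3 2, P4 0, P5 3 (sum 8, leaving 4 seats).
Remainders in descending order: P3 0.9609, P2 0.9452, P4 0.8654, P1 0.7858, P5 0.4427.
Largest remainders: P3, P2, P4, P1 receive the extra seats.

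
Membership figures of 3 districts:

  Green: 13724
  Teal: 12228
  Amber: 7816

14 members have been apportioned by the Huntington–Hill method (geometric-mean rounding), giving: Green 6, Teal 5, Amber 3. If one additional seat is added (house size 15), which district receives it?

Amber

Priority for the next seat is population ÷ (√(s·(s+1))).
Priorities: Green 2117.659, Teal 2232.517, Amber 2256.285.
Highest priority: Amber.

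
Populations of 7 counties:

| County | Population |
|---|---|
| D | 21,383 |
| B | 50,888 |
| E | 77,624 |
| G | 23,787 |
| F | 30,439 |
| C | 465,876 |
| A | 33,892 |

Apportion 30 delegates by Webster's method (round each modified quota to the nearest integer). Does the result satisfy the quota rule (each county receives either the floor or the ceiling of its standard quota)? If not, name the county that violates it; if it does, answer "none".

C

Standard quotas: D 0.911, B 2.169, E 3.308, G 1.014, F 1.297, C 19.856, A 1.444.
Webster allocation: D 1, B 2, E 3, G 1, F 1, C 21, A 1.
C has quota 19.856 (lower 19, upper 20) but receives 21 — outside the quota interval.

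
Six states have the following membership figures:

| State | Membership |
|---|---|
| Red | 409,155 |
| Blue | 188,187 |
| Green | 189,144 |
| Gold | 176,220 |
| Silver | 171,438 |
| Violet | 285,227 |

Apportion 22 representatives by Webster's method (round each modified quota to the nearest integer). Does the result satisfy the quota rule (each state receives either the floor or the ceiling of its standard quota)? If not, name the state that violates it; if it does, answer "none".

Standard quotas: Red 6.342, Blue 2.917, Green 2.932, Gold 2.731, Silver 2.657, Violet 4.421.
Webster allocation: Red 6, Blue 3, Green 3, Gold 3, Silver 3, Violet 4.
Every allocation lies between the lower and upper quota.

none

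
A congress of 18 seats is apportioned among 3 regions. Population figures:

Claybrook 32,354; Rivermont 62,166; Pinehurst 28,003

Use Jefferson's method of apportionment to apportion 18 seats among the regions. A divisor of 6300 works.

With modified divisor 6300: modified quotas Claybrook 5.136, Rivermont 9.868, Pinehurst 4.445.
Rounding down: Claybrook 5, Rivermont 9, Pinehurst 4 (total 18).

Claybrook: 5, Rivermont: 9, Pinehurst: 4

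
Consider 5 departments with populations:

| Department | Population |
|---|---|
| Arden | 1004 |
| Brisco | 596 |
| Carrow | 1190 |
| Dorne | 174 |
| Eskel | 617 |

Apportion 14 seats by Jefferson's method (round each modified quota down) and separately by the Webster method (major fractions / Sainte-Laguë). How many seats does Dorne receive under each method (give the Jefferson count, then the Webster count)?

Jefferson: Arden 4, Brisco 2, Carrow 5, Dorne 0, Eskel 3.
Webster: Arden 4, Brisco 2, Carrow 5, Dorne 1, Eskel 2.
Dorne gets 0 under Jefferson and 1 under Webster.

0 and 1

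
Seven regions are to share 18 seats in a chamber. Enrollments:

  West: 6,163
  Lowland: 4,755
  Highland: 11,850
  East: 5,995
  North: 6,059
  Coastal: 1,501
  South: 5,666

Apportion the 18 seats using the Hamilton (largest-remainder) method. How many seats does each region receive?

West 3, Lowland 2, Highland 5, East 2, North 3, Coastal 1, South 2

Total 41989; standard divisor 41989/18 ≈ 2332.722.
Standard quotas: West 2.6420, Lowland 2.0384, Highland 5.0799, East 2.5700, North 2.5974, Coastal 0.6435, South 2.4289.
Lower quotas: West 2, Lowland 2, Highland 5, East 2, North 2, Coastal 0, South 2 (sum 15, leaving 3 seats).
Remainders in descending order: Coastal 0.6435, West 0.6420, North 0.5974, East 0.5700, South 0.4289, Highland 0.0799, Lowland 0.0384.
The surplus seats go to Coastal, West, North.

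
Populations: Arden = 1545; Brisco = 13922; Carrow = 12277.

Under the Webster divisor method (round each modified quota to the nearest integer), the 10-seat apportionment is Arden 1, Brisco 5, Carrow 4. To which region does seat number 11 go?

Carrow

Priority for the next seat is population ÷ (current seats + 0.5).
Priorities: Arden 1030.000, Brisco 2531.273, Carrow 2728.222.
Highest priority: Carrow.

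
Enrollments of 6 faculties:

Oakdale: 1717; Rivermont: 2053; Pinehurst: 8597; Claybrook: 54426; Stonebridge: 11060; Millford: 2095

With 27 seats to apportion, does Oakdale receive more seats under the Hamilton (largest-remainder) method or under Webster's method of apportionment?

Hamilton: Oakdale 0, Rivermont 1, Pinehurst 3, Claybrook 18, Stonebridge 4, Millford 1.
Webster: Oakdale 1, Rivermont 1, Pinehurst 3, Claybrook 17, Stonebridge 4, Millford 1.
Oakdale gets 0 under Hamilton and 1 under Webster.

Webster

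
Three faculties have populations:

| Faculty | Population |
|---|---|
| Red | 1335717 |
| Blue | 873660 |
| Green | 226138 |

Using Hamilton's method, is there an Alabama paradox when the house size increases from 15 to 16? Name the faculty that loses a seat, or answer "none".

Green

At 15 seats: Red 8, Blue 5, Green 2.
At 16 seats: Red 9, Blue 6, Green 1.
Green drops from 2 to 1.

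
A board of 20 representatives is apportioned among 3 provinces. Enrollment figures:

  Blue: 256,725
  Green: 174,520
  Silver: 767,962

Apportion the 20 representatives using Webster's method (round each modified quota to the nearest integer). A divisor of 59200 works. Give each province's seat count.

Blue: 4, Green: 3, Silver: 13

With modified divisor 59200: modified quotas Blue 4.337, Green 2.948, Silver 12.972.
Rounding to the nearest integer: Blue 4, Green 3, Silver 13 (total 20).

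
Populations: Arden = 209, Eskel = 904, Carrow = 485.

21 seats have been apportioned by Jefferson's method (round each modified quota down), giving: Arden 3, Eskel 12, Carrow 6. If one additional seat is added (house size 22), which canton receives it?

Eskel

Priority for the next seat is population ÷ (current seats + 1).
Priorities: Arden 52.250, Eskel 69.538, Carrow 69.286.
Highest priority: Eskel.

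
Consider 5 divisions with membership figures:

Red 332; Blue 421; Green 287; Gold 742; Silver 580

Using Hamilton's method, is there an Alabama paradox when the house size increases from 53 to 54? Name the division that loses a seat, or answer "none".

none

At 53 seats: Red 8, Blue 9, Green 6, Gold 17, Silver 13.
At 54 seats: Red 8, Blue 10, Green 6, Gold 17, Silver 13.
No division's allocation decreased.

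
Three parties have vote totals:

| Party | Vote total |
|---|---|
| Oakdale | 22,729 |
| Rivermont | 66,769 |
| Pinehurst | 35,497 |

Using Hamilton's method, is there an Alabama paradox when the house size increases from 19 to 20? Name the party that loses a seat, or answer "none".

Oakdale

At 19 seats: Oakdale 4, Rivermont 10, Pinehurst 5.
At 20 seats: Oakdale 3, Rivermont 11, Pinehurst 6.
Oakdale drops from 4 to 3.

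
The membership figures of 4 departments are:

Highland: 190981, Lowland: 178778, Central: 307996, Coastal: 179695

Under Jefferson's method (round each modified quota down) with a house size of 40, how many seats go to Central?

15

Standard divisor 857450/40 ≈ 21436.25; standard quotas: Highland 8.909, Lowland 8.340, Central 14.368, Coastal 8.383.
Rounding down gives 8, 8, 14, 8 = 38 seats, so the divisor must be adjusted.
With modified divisor 20200: modified quotas Highland 9.455, Lowland 8.850, Central 15.247, Coastal 8.896.
Rounding down: Highland 9, Lowland 8, Central 15, Coastal 8 (total 40).
Central receives 15.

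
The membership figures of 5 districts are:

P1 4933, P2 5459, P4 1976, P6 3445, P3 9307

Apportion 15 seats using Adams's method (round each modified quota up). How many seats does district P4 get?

Standard divisor 25120/15 ≈ 1674.667; standard quotas: P1 2.946, P2 3.260, P4 1.180, P6 2.057, P3 5.558.
Rounding up gives 3, 4, 2, 3, 6 = 18 seats, so the divisor must be adjusted.
With modified divisor 1900: modified quotas P1 2.596, P2 2.873, P4 1.040, P6 1.813, P3 4.898.
Rounding up: P1 3, P2 3, P4 2, P6 2, P3 5 (total 15).
P4 receives 2.

2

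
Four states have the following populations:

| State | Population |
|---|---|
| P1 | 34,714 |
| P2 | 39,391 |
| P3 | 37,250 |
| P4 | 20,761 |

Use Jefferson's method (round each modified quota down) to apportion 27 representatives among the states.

P1=7; P2=8; P3=8; P4=4

Standard divisor 132116/27 ≈ 4893.185; standard quotas: P1 7.094, P2 8.050, P3 7.613, P4 4.243.
Rounding down gives 7, 8, 7, 4 = 26 seats, so the divisor must be adjusted.
With modified divisor 4500: modified quotas P1 7.714, P2 8.754, P3 8.278, P4 4.614.
Rounding down: P1 7, P2 8, P3 8, P4 4 (total 27).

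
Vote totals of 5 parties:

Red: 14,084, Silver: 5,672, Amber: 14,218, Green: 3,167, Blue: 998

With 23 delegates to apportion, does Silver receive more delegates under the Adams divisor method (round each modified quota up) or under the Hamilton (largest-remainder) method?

Adams: Red 8, Silver 4, Amber 8, Green 2, Blue 1.
Hamilton: Red 8, Silver 3, Amber 9, Green 2, Blue 1.
Silver gets 4 under Adams and 3 under Hamilton.

Adams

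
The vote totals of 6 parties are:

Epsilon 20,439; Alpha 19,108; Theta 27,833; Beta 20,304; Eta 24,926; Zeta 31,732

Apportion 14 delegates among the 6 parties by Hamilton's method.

The standard divisor is 144342/14 ≈ 10310.143.
Standard quotas: Epsilon 1.9824, Alpha 1.8533, Theta 2.6996, Beta 1.9693, Eta 2.4176, Zeta 3.0777.
Lower quotas: Epsilon 1, Alpha 1, Theta 2, Beta 1, Eta 2, Zeta 3 (sum 10, leaving 4 seats).
Remainders in descending order: Epsilon 0.9824, Beta 0.9693, Alpha 0.8533, Theta 0.6996, Eta 0.4176, Zeta 0.0777.
Largest remainders: Epsilon, Beta, Alpha, Theta receive the extra seats.

Epsilon 2; Alpha 2; Theta 3; Beta 2; Eta 2; Zeta 3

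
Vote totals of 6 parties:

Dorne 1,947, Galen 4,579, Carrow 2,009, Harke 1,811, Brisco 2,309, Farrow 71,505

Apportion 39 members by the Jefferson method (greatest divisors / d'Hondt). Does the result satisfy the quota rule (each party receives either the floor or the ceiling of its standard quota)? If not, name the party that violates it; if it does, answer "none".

Standard quotas: Dorne 0.902, Galen 2.122, Carrow 0.931, Harke 0.839, Brisco 1.070, Farrow 33.136.
Jefferson allocation: Dorne 0, Galen 2, Carrow 1, Harke 0, Brisco 1, Farrow 35.
Farrow has quota 33.136 (lower 33, upper 34) but receives 35 — outside the quota interval.

Farrow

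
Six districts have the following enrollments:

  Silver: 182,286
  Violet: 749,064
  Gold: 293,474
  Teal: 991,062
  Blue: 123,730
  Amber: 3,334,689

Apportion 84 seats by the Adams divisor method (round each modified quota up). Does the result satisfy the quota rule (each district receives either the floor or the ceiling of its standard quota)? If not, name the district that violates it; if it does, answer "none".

Standard quotas: Silver 2.698, Violet 11.089, Gold 4.344, Teal 14.671, Blue 1.832, Amber 49.365.
Adams allocation: Silver 3, Violet 11, Gold 5, Teal 15, Blue 2, Amber 48.
Amber has quota 49.365 (lower 49, upper 50) but receives 48 — outside the quota interval.

Amber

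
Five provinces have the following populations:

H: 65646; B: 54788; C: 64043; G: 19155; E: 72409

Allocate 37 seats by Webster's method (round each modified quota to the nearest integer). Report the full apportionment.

H: 9; B: 7; C: 8; G: 3; E: 10

Standard divisor 276041/37 ≈ 7460.568; standard quotas: H 8.799, B 7.344, C 8.584, G 2.567, E 9.706.
Rounding to the nearest integer gives 9, 7, 9, 3, 10 = 38 seats, so the divisor must be adjusted.
With modified divisor 7600: modified quotas H 8.638, B 7.209, C 8.427, G 2.520, E 9.527.
Rounding to the nearest integer: H 9, B 7, C 8, G 3, E 10 (total 37).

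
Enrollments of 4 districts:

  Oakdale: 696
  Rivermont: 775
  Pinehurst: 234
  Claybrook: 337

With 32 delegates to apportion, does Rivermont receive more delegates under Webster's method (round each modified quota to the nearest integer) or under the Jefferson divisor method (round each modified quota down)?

Webster: Oakdale 11, Rivermont 12, Pinehurst 4, Claybrook 5.
Jefferson: Oakdale 11, Rivermont 13, Pinehurst 3, Claybrook 5.
Rivermont gets 12 under Webster and 13 under Jefferson.

Jefferson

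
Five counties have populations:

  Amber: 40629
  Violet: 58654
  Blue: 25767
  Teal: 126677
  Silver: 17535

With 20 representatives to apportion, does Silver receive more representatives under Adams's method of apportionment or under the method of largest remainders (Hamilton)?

Adams

Adams: Amber 3, Violet 4, Blue 2, Teal 9, Silver 2.
Hamilton: Amber 3, Violet 4, Blue 2, Teal 10, Silver 1.
Silver gets 2 under Adams and 1 under Hamilton.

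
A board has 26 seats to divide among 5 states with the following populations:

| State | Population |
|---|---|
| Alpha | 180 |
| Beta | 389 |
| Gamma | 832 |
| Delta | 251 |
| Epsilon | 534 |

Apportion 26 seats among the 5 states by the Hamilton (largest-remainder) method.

Alpha 2; Beta 5; Gamma 10; Delta 3; Epsilon 6

Standard divisor: 2186 ÷ 26 ≈ 84.077.
Standard quotas: Alpha 2.141, Beta 4.627, Gamma 9.896, Delta 2.985, Epsilon 6.351.
Lower quotas: Alpha 2, Beta 4, Gamma 9, Delta 2, Epsilon 6 (sum 23, leaving 3 seats).
Remainders in descending order: Delta 0.985, Gamma 0.896, Beta 0.627, Epsilon 0.351, Alpha 0.141.
Largest remainders: Delta, Gamma, Beta receive the extra seats.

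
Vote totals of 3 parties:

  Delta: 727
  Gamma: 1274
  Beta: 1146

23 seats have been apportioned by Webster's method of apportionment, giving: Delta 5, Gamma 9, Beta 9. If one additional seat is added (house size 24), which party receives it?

Priority for the next seat is population ÷ (current seats + 0.5).
Priorities: Delta 132.182, Gamma 134.105, Beta 120.632.
Highest priority: Gamma.

Gamma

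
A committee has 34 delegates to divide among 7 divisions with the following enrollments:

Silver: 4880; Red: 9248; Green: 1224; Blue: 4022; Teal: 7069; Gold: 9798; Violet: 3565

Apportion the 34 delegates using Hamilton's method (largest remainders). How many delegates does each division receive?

The standard divisor is 39806/34 ≈ 1170.765.
Standard quotas: Silver 4.1682, Red 7.8991, Green 1.0455, Blue 3.4354, Teal 6.0379, Gold 8.3689, Violet 3.0450.
Lower quotas: Silver 4, Red 7, Green 1, Blue 3, Teal 6, Gold 8, Violet 3 (sum 32, leaving 2 seats).
Remainders in descending order: Red 0.8991, Blue 0.4354, Gold 0.3689, Silver 0.1682, Green 0.0455, Violet 0.0450, Teal 0.0379.
Largest remainders: Red, Blue receive the extra seats.

Silver 4, Red 8, Green 1, Blue 4, Teal 6, Gold 8, Violet 3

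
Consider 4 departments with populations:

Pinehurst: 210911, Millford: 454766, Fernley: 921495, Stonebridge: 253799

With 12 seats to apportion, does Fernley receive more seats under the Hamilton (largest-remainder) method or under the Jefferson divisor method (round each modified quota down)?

Hamilton: Pinehurst 1, Millford 3, Fernley 6, Stonebridge 2.
Jefferson: Pinehurst 1, Millford 3, Fernley 7, Stonebridge 1.
Fernley gets 6 under Hamilton and 7 under Jefferson.

Jefferson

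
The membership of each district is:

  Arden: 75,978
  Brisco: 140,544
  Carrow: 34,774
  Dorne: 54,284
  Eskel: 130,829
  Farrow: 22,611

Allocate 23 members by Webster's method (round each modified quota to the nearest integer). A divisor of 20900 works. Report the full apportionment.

Arden 4, Brisco 7, Carrow 2, Dorne 3, Eskel 6, Farrow 1

With modified divisor 20900: modified quotas Arden 3.635, Brisco 6.725, Carrow 1.664, Dorne 2.597, Eskel 6.260, Farrow 1.082.
Rounding to the nearest integer: Arden 4, Brisco 7, Carrow 2, Dorne 3, Eskel 6, Farrow 1 (total 23).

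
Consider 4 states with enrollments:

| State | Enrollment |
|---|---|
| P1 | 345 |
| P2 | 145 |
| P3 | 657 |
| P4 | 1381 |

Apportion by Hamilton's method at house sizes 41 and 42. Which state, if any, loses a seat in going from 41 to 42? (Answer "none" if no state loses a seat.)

none

At 41 seats: P1 6, P2 2, P3 11, P4 22.
At 42 seats: P1 6, P2 2, P3 11, P4 23.
No state's allocation decreased.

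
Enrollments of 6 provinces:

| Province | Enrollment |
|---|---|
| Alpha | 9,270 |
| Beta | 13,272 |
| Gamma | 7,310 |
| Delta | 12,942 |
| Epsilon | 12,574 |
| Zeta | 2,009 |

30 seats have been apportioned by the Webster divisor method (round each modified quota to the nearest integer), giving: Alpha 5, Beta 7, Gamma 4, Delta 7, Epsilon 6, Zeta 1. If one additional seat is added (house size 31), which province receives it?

Epsilon

Priority for the next seat is population ÷ (current seats + 0.5).
Priorities: Alpha 1685.455, Beta 1769.600, Gamma 1624.444, Delta 1725.600, Epsilon 1934.462, Zeta 1339.333.
Highest priority: Epsilon.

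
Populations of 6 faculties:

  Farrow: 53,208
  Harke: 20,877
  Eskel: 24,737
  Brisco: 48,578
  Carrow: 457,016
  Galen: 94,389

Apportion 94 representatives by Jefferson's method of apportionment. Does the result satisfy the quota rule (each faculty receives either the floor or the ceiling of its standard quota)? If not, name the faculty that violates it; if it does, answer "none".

Carrow

Standard quotas: Farrow 7.157, Harke 2.808, Eskel 3.328, Brisco 6.534, Carrow 61.476, Galen 12.697.
Jefferson allocation: Farrow 7, Harke 2, Eskel 3, Brisco 6, Carrow 63, Galen 13.
Carrow has quota 61.476 (lower 61, upper 62) but receives 63 — outside the quota interval.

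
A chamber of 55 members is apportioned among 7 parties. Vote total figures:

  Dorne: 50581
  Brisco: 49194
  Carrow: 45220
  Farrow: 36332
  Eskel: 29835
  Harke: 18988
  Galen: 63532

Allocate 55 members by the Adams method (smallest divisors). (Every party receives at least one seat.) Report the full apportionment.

Dorne 9, Brisco 9, Carrow 8, Farrow 7, Eskel 6, Harke 4, Galen 12

Standard divisor 293682/55 ≈ 5339.673; standard quotas: Dorne 9.473, Brisco 9.213, Carrow 8.469, Farrow 6.804, Eskel 5.587, Harke 3.556, Galen 11.898.
Rounding up gives 10, 10, 9, 7, 6, 4, 12 = 58 seats, so the divisor must be adjusted.
With modified divisor 5700: modified quotas Dorne 8.874, Brisco 8.631, Carrow 7.933, Farrow 6.374, Eskel 5.234, Harke 3.331, Galen 11.146.
Rounding up: Dorne 9, Brisco 9, Carrow 8, Farrow 7, Eskel 6, Harke 4, Galen 12 (total 55).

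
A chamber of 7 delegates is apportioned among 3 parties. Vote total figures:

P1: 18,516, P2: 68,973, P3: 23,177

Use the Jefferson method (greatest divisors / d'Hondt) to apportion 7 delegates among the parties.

P1 1, P2 5, P3 1

Standard divisor 110666/7 ≈ 15809.429; standard quotas: P1 1.171, P2 4.363, P3 1.466.
Rounding down gives 1, 4, 1 = 6 seats, so the divisor must be adjusted.
With modified divisor 12700: modified quotas P1 1.458, P2 5.431, P3 1.825.
Rounding down: P1 1, P2 5, P3 1 (total 7).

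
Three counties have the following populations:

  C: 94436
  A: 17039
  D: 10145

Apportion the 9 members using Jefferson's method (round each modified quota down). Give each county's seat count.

Standard divisor 121620/9 ≈ 13513.333; standard quotas: C 6.988, A 1.261, D 0.751.
Rounding down gives 6, 1, 0 = 7 seats, so the divisor must be adjusted.
With modified divisor 11100: modified quotas C 8.508, A 1.535, D 0.914.
Rounding down: C 8, A 1, D 0 (total 9).

C=8, A=1, D=0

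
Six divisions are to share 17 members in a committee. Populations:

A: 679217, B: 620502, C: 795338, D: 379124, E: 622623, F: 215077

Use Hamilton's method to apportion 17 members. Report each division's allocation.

A=4, B=3, C=4, D=2, E=3, F=1

Standard divisor: 3311881 ÷ 17 ≈ 194816.529.
Standard quotas: A 3.4864, B 3.1851, C 4.0825, D 1.9461, E 3.1959, F 1.1040.
Lower quotas: A 3, B 3, C 4, D 1, E 3, F 1 (sum 15, leaving 2 seats).
Remainders in descending order: D 0.9461, A 0.4864, E 0.1959, B 0.1851, F 0.1040, C 0.0825.
Largest remainders: D, A receive the extra seats.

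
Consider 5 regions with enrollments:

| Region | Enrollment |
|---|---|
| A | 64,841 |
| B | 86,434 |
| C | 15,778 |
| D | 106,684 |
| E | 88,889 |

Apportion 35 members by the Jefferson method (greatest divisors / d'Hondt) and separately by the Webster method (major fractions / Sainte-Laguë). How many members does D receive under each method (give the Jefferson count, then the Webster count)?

Jefferson: A 6, B 8, C 1, D 11, E 9.
Webster: A 6, B 8, C 2, D 10, E 9.
D gets 11 under Jefferson and 10 under Webster.

11 and 10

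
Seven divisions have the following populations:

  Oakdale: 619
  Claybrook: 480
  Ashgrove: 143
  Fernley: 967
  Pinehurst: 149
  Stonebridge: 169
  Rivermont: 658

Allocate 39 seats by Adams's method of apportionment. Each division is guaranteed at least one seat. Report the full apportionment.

Standard divisor 3185/39 ≈ 81.667; standard quotas: Oakdale 7.580, Claybrook 5.878, Ashgrove 1.751, Fernley 11.841, Pinehurst 1.824, Stonebridge 2.069, Rivermont 8.057.
Rounding up gives 8, 6, 2, 12, 2, 3, 9 = 42 seats, so the divisor must be adjusted.
With modified divisor 88.17: modified quotas Oakdale 7.021, Claybrook 5.444, Ashgrove 1.622, Fernley 10.967, Pinehurst 1.690, Stonebridge 1.917, Rivermont 7.463.
Rounding up: Oakdale 8, Claybrook 6, Ashgrove 2, Fernley 11, Pinehurst 2, Stonebridge 2, Rivermont 8 (total 39).

Oakdale 8, Claybrook 6, Ashgrove 2, Fernley 11, Pinehurst 2, Stonebridge 2, Rivermont 8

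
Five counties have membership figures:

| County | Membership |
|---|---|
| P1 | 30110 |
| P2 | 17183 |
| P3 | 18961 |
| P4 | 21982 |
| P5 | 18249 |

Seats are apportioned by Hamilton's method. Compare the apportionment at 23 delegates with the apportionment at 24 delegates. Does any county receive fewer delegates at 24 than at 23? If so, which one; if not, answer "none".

At 23 seats: P1 6, P2 4, P3 4, P4 5, P5 4.
At 24 seats: P1 7, P2 4, P3 4, P4 5, P5 4.
No county's allocation decreased.

none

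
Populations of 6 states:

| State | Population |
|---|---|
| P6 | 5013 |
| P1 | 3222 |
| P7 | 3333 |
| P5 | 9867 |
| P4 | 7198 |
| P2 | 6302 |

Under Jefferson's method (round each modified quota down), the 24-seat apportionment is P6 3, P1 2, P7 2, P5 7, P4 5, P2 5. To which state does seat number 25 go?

P6

Priority for the next seat is population ÷ (current seats + 1).
Priorities: P6 1253.250, P1 1074.000, P7 1111.000, P5 1233.375, P4 1199.667, P2 1050.333.
Highest priority: P6.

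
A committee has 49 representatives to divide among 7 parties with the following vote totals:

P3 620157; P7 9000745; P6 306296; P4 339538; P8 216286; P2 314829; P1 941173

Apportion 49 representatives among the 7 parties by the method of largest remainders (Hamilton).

Total 11739024; standard divisor 11739024/49 ≈ 239571.918.
Standard quotas: P3 2.5886, P7 37.5701, P6 1.2785, P4 1.4173, P8 0.9028, P2 1.3141, P1 3.9286.
Lower quotas: P3 2, P7 37, P6 1, P4 1, P8 0, P2 1, P1 3 (sum 45, leaving 4 seats).
Remainders in descending order: P1 0.9286, P8 0.9028, P3 0.5886, P7 0.5701, P4 0.4173, P2 0.3141, P6 0.2785.
Largest remainders: P1, P8, P3, P7 receive the extra seats.

P3 3, P7 38, P6 1, P4 1, P8 1, P2 1, P1 4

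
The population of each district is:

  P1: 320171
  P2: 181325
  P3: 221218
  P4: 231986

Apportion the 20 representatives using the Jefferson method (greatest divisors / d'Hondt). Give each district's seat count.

P1: 7, P2: 4, P3: 4, P4: 5

Standard divisor 954700/20 ≈ 47735; standard quotas: P1 6.707, P2 3.799, P3 4.634, P4 4.860.
Rounding down gives 6, 3, 4, 4 = 17 seats, so the divisor must be adjusted.
With modified divisor 44800: modified quotas P1 7.147, P2 4.047, P3 4.938, P4 5.178.
Rounding down: P1 7, P2 4, P3 4, P4 5 (total 20).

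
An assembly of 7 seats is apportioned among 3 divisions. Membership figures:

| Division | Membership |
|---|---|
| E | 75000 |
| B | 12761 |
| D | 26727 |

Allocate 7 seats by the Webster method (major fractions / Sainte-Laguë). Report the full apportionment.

Standard divisor 114488/7 ≈ 16355.429; standard quotas: E 4.586, B 0.780, D 1.634.
Rounding to the nearest integer gives 5, 1, 2 = 8 seats, so the divisor must be adjusted.
With modified divisor 17200: modified quotas E 4.360, B 0.742, D 1.554.
Rounding to the nearest integer: E 4, B 1, D 2 (total 7).

E 4, B 1, D 2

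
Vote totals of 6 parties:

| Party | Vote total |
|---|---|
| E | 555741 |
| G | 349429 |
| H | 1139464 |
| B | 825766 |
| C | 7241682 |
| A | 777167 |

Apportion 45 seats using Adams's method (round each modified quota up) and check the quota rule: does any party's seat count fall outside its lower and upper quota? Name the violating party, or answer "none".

C

Standard quotas: E 2.297, G 1.444, H 4.709, B 3.412, C 29.926, A 3.212.
Adams allocation: E 3, G 2, H 5, B 4, C 28, A 3.
C has quota 29.926 (lower 29, upper 30) but receives 28 — outside the quota interval.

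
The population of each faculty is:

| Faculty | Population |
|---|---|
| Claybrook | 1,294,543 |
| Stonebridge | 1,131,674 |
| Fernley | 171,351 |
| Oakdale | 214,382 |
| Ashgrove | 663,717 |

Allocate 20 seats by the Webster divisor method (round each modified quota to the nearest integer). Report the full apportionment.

Claybrook=7, Stonebridge=7, Fernley=1, Oakdale=1, Ashgrove=4

Standard divisor 3475667/20 ≈ 173783.35; standard quotas: Claybrook 7.449, Stonebridge 6.512, Fernley 0.986, Oakdale 1.234, Ashgrove 3.819.
Rounding to the nearest integer gives Claybrook 7, Stonebridge 7, Fernley 1, Oakdale 1, Ashgrove 4 — total 20, matching the house size, so no adjustment is needed.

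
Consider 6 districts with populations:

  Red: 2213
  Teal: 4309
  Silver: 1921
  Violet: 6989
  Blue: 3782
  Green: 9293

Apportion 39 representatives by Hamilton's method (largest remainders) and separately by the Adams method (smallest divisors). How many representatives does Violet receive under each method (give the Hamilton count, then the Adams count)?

Hamilton: Red 3, Teal 6, Silver 3, Violet 9, Blue 5, Green 13.
Adams: Red 3, Teal 6, Silver 3, Violet 10, Blue 5, Green 12.
Violet gets 9 under Hamilton and 10 under Adams.

9 and 10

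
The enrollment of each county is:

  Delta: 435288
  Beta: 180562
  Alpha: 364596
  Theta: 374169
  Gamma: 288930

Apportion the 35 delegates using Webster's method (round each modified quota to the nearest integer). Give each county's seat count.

Delta 9, Beta 4, Alpha 8, Theta 8, Gamma 6

Standard divisor 1643545/35 ≈ 46958.429; standard quotas: Delta 9.270, Beta 3.845, Alpha 7.764, Theta 7.968, Gamma 6.153.
Rounding to the nearest integer gives Delta 9, Beta 4, Alpha 8, Theta 8, Gamma 6 — total 35, matching the house size, so no adjustment is needed.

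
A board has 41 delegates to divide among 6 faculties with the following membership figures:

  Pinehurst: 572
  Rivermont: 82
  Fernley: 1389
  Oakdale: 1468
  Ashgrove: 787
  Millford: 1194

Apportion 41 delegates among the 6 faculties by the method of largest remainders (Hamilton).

The standard divisor is 5492/41 ≈ 133.951.
Standard quotas: Pinehurst 4.270, Rivermont 0.612, Fernley 10.369, Oakdale 10.959, Ashgrove 5.875, Millford 8.914.
Lower quotas: Pinehurst 4, Rivermont 0, Fernley 10, Oakdale 10, Ashgrove 5, Millford 8 (sum 37, leaving 4 seats).
Remainders in descending order: Oakdale 0.959, Millford 0.914, Ashgrove 0.875, Rivermont 0.612, Fernley 0.369, Pinehurst 0.270.
The surplus seats go to Oakdale, Millford, Ashgrove, Rivermont.

Pinehurst=4; Rivermont=1; Fernley=10; Oakdale=11; Ashgrove=6; Millford=9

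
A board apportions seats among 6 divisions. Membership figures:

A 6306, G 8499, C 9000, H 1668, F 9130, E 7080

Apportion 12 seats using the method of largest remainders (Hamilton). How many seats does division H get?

0

Total 41683; standard divisor 41683/12 ≈ 3473.583.
Standard quotas: A 1.8154, G 2.4468, C 2.5910, H 0.4802, F 2.6284, E 2.0382.
Lower quotas: A 1, G 2, C 2, H 0, F 2, E 2 (sum 9, leaving 3 seats).
Remainders in descending order: A 0.8154, F 0.6284, C 0.5910, H 0.4802, G 0.4468, E 0.0382.
Largest remainders: A, F, C receive the extra seats.
H receives 0.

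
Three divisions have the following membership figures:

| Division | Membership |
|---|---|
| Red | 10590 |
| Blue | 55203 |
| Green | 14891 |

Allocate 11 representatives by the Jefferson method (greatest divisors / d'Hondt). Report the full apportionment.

Red 1, Blue 8, Green 2

Standard divisor 80684/11 ≈ 7334.909; standard quotas: Red 1.444, Blue 7.526, Green 2.030.
Rounding down gives 1, 7, 2 = 10 seats, so the divisor must be adjusted.
With modified divisor 6500: modified quotas Red 1.629, Blue 8.493, Green 2.291.
Rounding down: Red 1, Blue 8, Green 2 (total 11).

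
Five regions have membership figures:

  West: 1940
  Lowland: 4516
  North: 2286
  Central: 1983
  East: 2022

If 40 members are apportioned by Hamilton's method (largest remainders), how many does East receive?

7

The standard divisor is 12747/40 ≈ 318.675.
Standard quotas: West 6.088, Lowland 14.171, North 7.173, Central 6.223, East 6.345.
Lower quotas: West 6, Lowland 14, North 7, Central 6, East 6 (sum 39, leaving 1 seat).
Remainders in descending order: East 0.345, Central 0.223, North 0.173, Lowland 0.171, West 0.088.
The surplus seat goes to East.
East receives 7.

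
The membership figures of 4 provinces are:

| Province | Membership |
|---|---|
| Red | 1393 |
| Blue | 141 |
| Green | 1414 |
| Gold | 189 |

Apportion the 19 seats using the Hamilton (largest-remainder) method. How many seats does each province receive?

Red=8; Blue=1; Green=9; Gold=1

Standard divisor: 3137 ÷ 19 ≈ 165.105.
Standard quotas: Red 8.437, Blue 0.854, Green 8.564, Gold 1.145.
Lower quotas: Red 8, Blue 0, Green 8, Gold 1 (sum 17, leaving 2 seats).
Remainders in descending order: Blue 0.854, Green 0.564, Red 0.437, Gold 0.145.
Largest remainders: Blue, Green receive the extra seats.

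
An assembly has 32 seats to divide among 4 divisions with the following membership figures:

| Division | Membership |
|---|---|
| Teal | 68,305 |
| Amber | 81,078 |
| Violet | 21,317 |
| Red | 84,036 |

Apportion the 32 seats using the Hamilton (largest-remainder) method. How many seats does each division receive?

Teal: 9; Amber: 10; Violet: 3; Red: 10

Total 254736; standard divisor 254736/32 ≈ 7960.5.
Standard quotas: Teal 8.5805, Amber 10.1850, Violet 2.6778, Red 10.5566.
Lower quotas: Teal 8, Amber 10, Violet 2, Red 10 (sum 30, leaving 2 seats).
Remainders in descending order: Violet 0.6778, Teal 0.5805, Red 0.5566, Amber 0.1850.
Largest remainders: Violet, Teal receive the extra seats.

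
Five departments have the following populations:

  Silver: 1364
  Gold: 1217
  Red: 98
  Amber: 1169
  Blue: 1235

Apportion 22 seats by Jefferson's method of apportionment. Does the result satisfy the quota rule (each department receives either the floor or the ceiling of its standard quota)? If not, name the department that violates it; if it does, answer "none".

Standard quotas: Silver 5.904, Gold 5.267, Red 0.424, Amber 5.060, Blue 5.345.
Jefferson allocation: Silver 6, Gold 5, Red 0, Amber 5, Blue 6.
Every allocation lies between the lower and upper quota.

none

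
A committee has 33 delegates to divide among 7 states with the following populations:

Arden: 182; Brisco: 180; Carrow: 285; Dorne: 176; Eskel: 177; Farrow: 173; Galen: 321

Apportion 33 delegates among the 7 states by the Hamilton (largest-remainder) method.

The standard divisor is 1494/33 ≈ 45.273.
Standard quotas: Arden 4.020, Brisco 3.976, Carrow 6.295, Dorne 3.888, Eskel 3.910, Farrow 3.821, Galen 7.090.
Lower quotas: Arden 4, Brisco 3, Carrow 6, Dorne 3, Eskel 3, Farrow 3, Galen 7 (sum 29, leaving 4 seats).
Remainders in descending order: Brisco 0.976, Eskel 0.910, Dorne 0.888, Farrow 0.821, Carrow 0.295, Galen 0.090, Arden 0.020.
Largest remainders: Brisco, Eskel, Dorne, Farrow receive the extra seats.

Arden: 4; Brisco: 4; Carrow: 6; Dorne: 4; Eskel: 4; Farrow: 4; Galen: 7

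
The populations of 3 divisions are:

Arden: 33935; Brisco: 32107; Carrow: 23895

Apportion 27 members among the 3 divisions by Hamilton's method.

Standard divisor: 89937 ÷ 27 = 3331.
Standard quotas: Arden 10.1876, Brisco 9.6388, Carrow 7.1735.
Lower quotas: Arden 10, Brisco 9, Carrow 7 (sum 26, leaving 1 seat).
Remainders in descending order: Brisco 0.6388, Arden 0.1876, Carrow 0.1735.
Largest remainder: Brisco receives the extra seat.

Arden 10; Brisco 10; Carrow 7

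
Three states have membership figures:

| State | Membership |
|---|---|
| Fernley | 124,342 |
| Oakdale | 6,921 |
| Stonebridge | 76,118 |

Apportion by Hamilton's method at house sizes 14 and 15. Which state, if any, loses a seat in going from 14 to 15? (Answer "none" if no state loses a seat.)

Oakdale

At 14 seats: Fernley 8, Oakdale 1, Stonebridge 5.
At 15 seats: Fernley 9, Oakdale 0, Stonebridge 6.
Oakdale drops from 1 to 0.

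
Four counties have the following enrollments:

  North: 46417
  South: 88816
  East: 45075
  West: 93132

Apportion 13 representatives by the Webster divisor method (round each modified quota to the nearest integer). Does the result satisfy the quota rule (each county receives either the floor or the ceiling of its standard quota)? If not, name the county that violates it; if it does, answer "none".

Standard quotas: North 2.207, South 4.223, East 2.143, West 4.428.
Webster allocation: North 2, South 4, East 2, West 5.
Every allocation lies between the lower and upper quota.

none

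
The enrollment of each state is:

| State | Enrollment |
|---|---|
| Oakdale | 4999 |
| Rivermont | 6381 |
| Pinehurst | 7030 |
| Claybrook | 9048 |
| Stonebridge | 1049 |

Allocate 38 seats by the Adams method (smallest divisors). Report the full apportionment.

Oakdale 7, Rivermont 8, Pinehurst 9, Claybrook 12, Stonebridge 2

Standard divisor 28507/38 ≈ 750.184; standard quotas: Oakdale 6.664, Rivermont 8.506, Pinehurst 9.371, Claybrook 12.061, Stonebridge 1.398.
Rounding up gives 7, 9, 10, 13, 2 = 41 seats, so the divisor must be adjusted.
With modified divisor 800: modified quotas Oakdale 6.249, Rivermont 7.976, Pinehurst 8.787, Claybrook 11.310, Stonebridge 1.311.
Rounding up: Oakdale 7, Rivermont 8, Pinehurst 9, Claybrook 12, Stonebridge 2 (total 38).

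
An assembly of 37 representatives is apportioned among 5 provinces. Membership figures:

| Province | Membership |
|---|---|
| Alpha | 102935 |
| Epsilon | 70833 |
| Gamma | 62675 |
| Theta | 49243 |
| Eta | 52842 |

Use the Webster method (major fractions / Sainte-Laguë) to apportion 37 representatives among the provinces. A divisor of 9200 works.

With modified divisor 9200: modified quotas Alpha 11.189, Epsilon 7.699, Gamma 6.812, Theta 5.353, Eta 5.744.
Rounding to the nearest integer: Alpha 11, Epsilon 8, Gamma 7, Theta 5, Eta 6 (total 37).

Alpha 11; Epsilon 8; Gamma 7; Theta 5; Eta 6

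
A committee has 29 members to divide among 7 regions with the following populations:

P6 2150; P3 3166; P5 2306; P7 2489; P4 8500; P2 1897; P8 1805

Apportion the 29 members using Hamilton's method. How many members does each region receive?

Total 22313; standard divisor 22313/29 ≈ 769.414.
Standard quotas: P6 2.7943, P3 4.1148, P5 2.9971, P7 3.2349, P4 11.0474, P2 2.4655, P8 2.3459.
Lower quotas: P6 2, P3 4, P5 2, P7 3, P4 11, P2 2, P8 2 (sum 26, leaving 3 seats).
Remainders in descending order: P5 0.9971, P6 0.7943, P2 0.4655, P8 0.3459, P7 0.2349, P3 0.1148, P4 0.0474.
The surplus seats go to P5, P6, P2.

P6 3; P3 4; P5 3; P7 3; P4 11; P2 3; P8 2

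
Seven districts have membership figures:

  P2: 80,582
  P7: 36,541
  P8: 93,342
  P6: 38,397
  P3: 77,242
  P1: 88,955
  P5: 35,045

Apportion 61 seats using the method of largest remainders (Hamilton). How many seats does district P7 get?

The standard divisor is 450104/61 ≈ 7378.754.
Standard quotas: P2 10.9208, P7 4.9522, P8 12.6501, P6 5.2037, P3 10.4682, P1 12.0556, P5 4.7494.
Lower quotas: P2 10, P7 4, P8 12, P6 5, P3 10, P1 12, P5 4 (sum 57, leaving 4 seats).
Remainders in descending order: P7 0.9522, P2 0.9208, P5 0.7494, P8 0.6501, P3 0.4682, P6 0.2037, P1 0.0556.
Largest remainders: P7, P2, P5, P8 receive the extra seats.
P7 receives 5.

5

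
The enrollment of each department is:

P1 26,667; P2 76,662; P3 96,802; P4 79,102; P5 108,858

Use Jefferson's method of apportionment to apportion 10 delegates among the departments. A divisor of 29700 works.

P1=0; P2=2; P3=3; P4=2; P5=3

With modified divisor 29700: modified quotas P1 0.898, P2 2.581, P3 3.259, P4 2.663, P5 3.665.
Rounding down: P1 0, P2 2, P3 3, P4 2, P5 3 (total 10).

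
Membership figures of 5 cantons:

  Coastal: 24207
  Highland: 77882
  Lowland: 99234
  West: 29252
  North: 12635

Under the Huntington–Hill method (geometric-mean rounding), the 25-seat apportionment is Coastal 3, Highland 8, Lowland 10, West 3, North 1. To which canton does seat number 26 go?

Priority for the next seat is population ÷ (√(s·(s+1))).
Priorities: Coastal 6987.959, Highland 9178.482, Lowland 9461.591, West 8444.325, North 8934.294.
Highest priority: Lowland.

Lowland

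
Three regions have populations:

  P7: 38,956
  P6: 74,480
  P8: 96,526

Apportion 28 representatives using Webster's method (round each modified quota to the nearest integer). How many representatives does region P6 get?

10

Standard divisor 209962/28 ≈ 7498.643; standard quotas: P7 5.195, P6 9.932, P8 12.872.
Rounding to the nearest integer gives P7 5, P6 10, P8 13 — total 28, matching the house size, so no adjustment is needed.
P6 receives 10.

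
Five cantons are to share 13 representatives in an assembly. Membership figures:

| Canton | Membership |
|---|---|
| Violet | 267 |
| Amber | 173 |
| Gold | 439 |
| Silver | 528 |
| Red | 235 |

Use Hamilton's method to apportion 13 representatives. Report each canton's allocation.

Standard divisor: 1642 ÷ 13 ≈ 126.308.
Standard quotas: Violet 2.114, Amber 1.370, Gold 3.476, Silver 4.180, Red 1.861.
Lower quotas: Violet 2, Amber 1, Gold 3, Silver 4, Red 1 (sum 11, leaving 2 seats).
Remainders in descending order: Red 0.861, Gold 0.476, Amber 0.370, Silver 0.180, Violet 0.114.
Largest remainders: Red, Gold receive the extra seats.

Violet=2, Amber=1, Gold=4, Silver=4, Red=2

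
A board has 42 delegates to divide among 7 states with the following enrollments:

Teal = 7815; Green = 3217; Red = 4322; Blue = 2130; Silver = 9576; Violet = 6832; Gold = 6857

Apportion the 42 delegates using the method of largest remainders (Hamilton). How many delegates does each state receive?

Total 40749; standard divisor 40749/42 ≈ 970.214.
Standard quotas: Teal 8.0549, Green 3.3158, Red 4.4547, Blue 2.1954, Silver 9.8700, Violet 7.0417, Gold 7.0675.
Lower quotas: Teal 8, Green 3, Red 4, Blue 2, Silver 9, Violet 7, Gold 7 (sum 40, leaving 2 seats).
Remainders in descending order: Silver 0.8700, Red 0.4547, Green 0.3158, Blue 0.1954, Gold 0.0675, Teal 0.0549, Violet 0.0417.
The surplus seats go to Silver, Red.

Teal=8, Green=3, Red=5, Blue=2, Silver=10, Violet=7, Gold=7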